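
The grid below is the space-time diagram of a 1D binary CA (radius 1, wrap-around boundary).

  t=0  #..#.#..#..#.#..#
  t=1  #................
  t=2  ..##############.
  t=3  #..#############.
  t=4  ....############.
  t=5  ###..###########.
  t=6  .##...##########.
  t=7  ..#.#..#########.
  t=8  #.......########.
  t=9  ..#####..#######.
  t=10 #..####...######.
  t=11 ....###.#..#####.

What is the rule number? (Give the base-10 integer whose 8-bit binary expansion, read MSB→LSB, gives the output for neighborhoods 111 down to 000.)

  nb ###: next=#  (t=2,i=3, bit7=1)
  nb ##.: next=#  (t=0,i=0, bit6=1)
  nb #.#: next=.  (t=0,i=4, bit5=0)
  nb #..: next=.  (t=0,i=1, bit4=0)
  nb .##: next=.  (t=0,i=16, bit3=0)
  nb .#.: next=.  (t=0,i=3, bit2=0)
  nb ..#: next=.  (t=0,i=2, bit1=0)
  nb ...: next=#  (t=1,i=2, bit0=1)
  bits 11000001 = 193

193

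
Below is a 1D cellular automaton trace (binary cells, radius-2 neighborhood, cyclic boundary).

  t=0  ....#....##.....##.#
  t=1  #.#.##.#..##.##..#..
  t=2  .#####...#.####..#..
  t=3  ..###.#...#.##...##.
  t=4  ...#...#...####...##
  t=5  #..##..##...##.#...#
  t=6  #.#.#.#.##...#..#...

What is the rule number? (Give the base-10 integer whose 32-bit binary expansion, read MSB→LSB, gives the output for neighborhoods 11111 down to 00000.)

  #####|#  b31=1 t=2,i=3
  ####.|#  b30=1 t=2,i=4
  ###.#|.  b29=0 t=3,i=4
  ###..|.  b28=0 t=2,i=5
  ##.##|#  b27=1 t=1,i=12
  ##.#.|.  b26=0 t=0,i=18
  ##..#|.  b25=0 t=1,i=15
  ##...|#  b24=1 t=0,i=11
  #.###|.  b23=0 t=2,i=11
  #.##.|#  b22=1 t=1,i=4
  #.#.#|#  b21=1 t=1,i=2
  #.#..|.  b20=0 t=0,i=19
  #..##|#  b19=1 t=1,i=9
  #..#.|.  b18=0 t=1,i=16
  #...#|.  b17=0 t=2,i=7
  #....|.  b16=0 t=0,i=1
  .####|#  b15=1 t=2,i=2
  .###.|#  b14=1 t=3,i=3
  .##.#|#  b13=1 t=0,i=17
  .##..|#  b12=1 t=0,i=10
  .#.##|#  b11=1 t=1,i=3
  .#.#.|#  b10=1 t=1,i=1
  .#..#|.  b9=0 t=1,i=8
  .#...|#  b8=1 t=0,i=0
  ..###|.  b7=0 t=2,i=1
  ..##.|.  b6=0 t=0,i=9
  ..#.#|.  b5=0 t=1,i=0
  ..#..|#  b4=1 t=0,i=4
  ...##|.  b3=0 t=0,i=8
  ...#.|.  b2=0 t=0,i=3
  ....#|#  b1=1 t=0,i=2
  .....|#  b0=1 t=0,i=13
  bits 11001001011010001111110100010011 = 3379100947

3379100947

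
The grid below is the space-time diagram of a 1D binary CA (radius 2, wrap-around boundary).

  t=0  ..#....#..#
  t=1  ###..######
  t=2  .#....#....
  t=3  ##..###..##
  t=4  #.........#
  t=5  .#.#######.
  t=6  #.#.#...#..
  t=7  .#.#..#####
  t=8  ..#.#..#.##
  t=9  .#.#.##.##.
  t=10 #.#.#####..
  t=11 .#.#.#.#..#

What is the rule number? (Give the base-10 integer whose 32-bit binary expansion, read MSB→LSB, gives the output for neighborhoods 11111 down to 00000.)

  [31] ##### => .  t=1,i=0
  [30] ####. => #  t=1,i=1
  [29] ###.# => #  t=7,i=10
  [28] ###.. => .  t=1,i=2
  [27] ##.## => #  t=9,i=7
  [26] ##.#. => .  t=7,i=0
  [25] ##..# => .  t=1,i=3
  [24] ##... => #  t=4,i=1
  [23] #.### => .  t=5,i=3
  [22] #.##. => #  t=8,i=9
  [21] #.#.# => .  t=6,i=2
  [20] #.#.. => .  t=6,i=4
  [19] #..## => .  t=1,i=4
  [18] #..#. => #  t=0,i=1
  [17] #...# => #  t=6,i=6
  [16] #.... => .  t=0,i=4
  [15] .#### => #  t=1,i=6
  [14] .###. => .  t=3,i=5
  [13] .##.# => #  t=9,i=6
  [12] .##.. => .  t=4,i=0
  [11] .#.## => #  t=5,i=2
  [10] .#.#. => #  t=6,i=1
  [9] .#..# => #  t=0,i=0
  [8] .#... => .  t=0,i=3
  [7] ..### => .  t=1,i=5
  [6] ..##. => .  t=4,i=10
  [5] ..#.# => .  t=5,i=1
  [4] ..#.. => #  t=0,i=2
  [3] ...## => #  t=4,i=9
  [2] ...#. => #  t=0,i=6
  [1] ....# => #  t=0,i=5
  [0] ..... => #  t=2,i=9
  bits 01101001010001101010111000011111 = 1766239775

1766239775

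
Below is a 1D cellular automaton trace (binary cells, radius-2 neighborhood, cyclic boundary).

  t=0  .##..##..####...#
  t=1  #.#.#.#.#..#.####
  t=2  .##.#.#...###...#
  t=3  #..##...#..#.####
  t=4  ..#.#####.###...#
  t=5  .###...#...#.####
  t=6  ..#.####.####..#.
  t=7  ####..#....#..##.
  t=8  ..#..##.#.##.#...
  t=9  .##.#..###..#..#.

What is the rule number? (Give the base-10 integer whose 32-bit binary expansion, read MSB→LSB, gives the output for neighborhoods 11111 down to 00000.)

  ##### -> .   bit 31 = 0  t=1,i=15
  ####. -> #   bit 30 = 1  t=0,i=11
  ###.# -> .   bit 29 = 0  t=1,i=0
  ###.. -> .   bit 28 = 0  t=0,i=12
  ##.## -> .   bit 27 = 0  t=4,i=9
  ##.#. -> #   bit 26 = 1  t=1,i=1
  ##..# -> .   bit 25 = 0  t=0,i=3
  ##... -> #   bit 24 = 1  t=0,i=13
  #.### -> .   bit 23 = 0  t=1,i=13
  #.##. -> .   bit 22 = 0  t=0,i=1
  #.#.# -> #   bit 21 = 1  t=1,i=2
  #.#.. -> .   bit 20 = 0  t=1,i=8
  #..## -> #   bit 19 = 1  t=0,i=4
  #..#. -> #   bit 18 = 1  t=1,i=10
  #...# -> #   bit 17 = 1  t=0,i=14
  #.... -> #   bit 16 = 1  t=7,i=8
  .#### -> .   bit 15 = 0  t=0,i=10
  .###. -> #   bit 14 = 1  t=2,i=11
  .##.# -> .   bit 13 = 0  t=2,i=2
  .##.. -> #   bit 12 = 1  t=0,i=2
  .#.## -> #   bit 11 = 1  t=0,i=0
  .#.#. -> .   bit 10 = 0  t=1,i=3
  .#..# -> .   bit 9 = 0  t=1,i=9
  .#... -> .   bit 8 = 0  t=2,i=7
  ..### -> .   bit 7 = 0  t=0,i=9
  ..##. -> .   bit 6 = 0  t=0,i=5
  ..#.# -> #   bit 5 = 1  t=0,i=16
  ..#.. -> #   bit 4 = 1  t=3,i=8
  ...## -> .   bit 3 = 0  t=2,i=9
  ...#. -> #   bit 2 = 1  t=0,i=15
  ....# -> .   bit 1 = 0  t=7,i=9
  ..... -> .   bit 0 = 0  t=8,i=16
  bits 01000101001011110101100000110100 = 1160730676

1160730676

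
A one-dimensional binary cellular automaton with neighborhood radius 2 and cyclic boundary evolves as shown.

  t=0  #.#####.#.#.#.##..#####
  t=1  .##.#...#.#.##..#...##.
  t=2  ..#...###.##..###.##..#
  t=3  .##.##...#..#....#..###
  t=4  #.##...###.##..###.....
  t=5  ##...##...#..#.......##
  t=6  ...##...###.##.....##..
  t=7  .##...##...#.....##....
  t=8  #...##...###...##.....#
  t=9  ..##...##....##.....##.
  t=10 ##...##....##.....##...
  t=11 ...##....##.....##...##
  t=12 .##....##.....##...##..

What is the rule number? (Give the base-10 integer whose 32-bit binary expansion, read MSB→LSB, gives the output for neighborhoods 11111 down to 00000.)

2326145086

  nb #####: next=#  (t=0,i=4, bit31=1)
  nb ####.: next=.  (t=0,i=5, bit30=0)
  nb ###.#: next=.  (t=0,i=0, bit29=0)
  nb ###..: next=.  (t=4,i=17, bit28=0)
  nb ##.##: next=#  (t=0,i=1, bit27=1)
  nb ##.#.: next=.  (t=0,i=7, bit26=0)
  nb ##..#: next=#  (t=0,i=16, bit25=1)
  nb ##...: next=.  (t=3,i=6, bit24=0)
  nb #.###: next=#  (t=0,i=2, bit23=1)
  nb #.##.: next=.  (t=0,i=14, bit22=0)
  nb #.#.#: next=#  (t=0,i=8, bit21=1)
  nb #.#..: next=.  (t=1,i=4, bit20=0)
  nb #..##: next=.  (t=0,i=17, bit19=0)
  nb #..#.: next=#  (t=1,i=15, bit18=1)
  nb #...#: next=#  (t=1,i=6, bit17=1)
  nb #....: next=.  (t=3,i=14, bit16=0)
  nb .####: next=.  (t=0,i=3, bit15=0)
  nb .###.: next=.  (t=2,i=7, bit14=0)
  nb .##.#: next=#  (t=1,i=2, bit13=1)
  nb .##..: next=.  (t=0,i=15, bit12=0)
  nb .#.##: next=#  (t=0,i=13, bit11=1)
  nb .#.#.: next=.  (t=0,i=9, bit10=0)
  nb .#..#: next=.  (t=2,i=0, bit9=0)
  nb .#...: next=.  (t=1,i=5, bit8=0)
  nb ..###: next=.  (t=0,i=18, bit7=0)
  nb ..##.: next=.  (t=1,i=1, bit6=0)
  nb ..#.#: next=#  (t=1,i=8, bit5=1)
  nb ..#..: next=#  (t=1,i=16, bit4=1)
  nb ...##: next=#  (t=1,i=19, bit3=1)
  nb ...#.: next=#  (t=1,i=7, bit2=1)
  nb ....#: next=#  (t=3,i=15, bit1=1)
  nb .....: next=.  (t=4,i=20, bit0=0)
  bits 10001010101001100010100000111110 = 2326145086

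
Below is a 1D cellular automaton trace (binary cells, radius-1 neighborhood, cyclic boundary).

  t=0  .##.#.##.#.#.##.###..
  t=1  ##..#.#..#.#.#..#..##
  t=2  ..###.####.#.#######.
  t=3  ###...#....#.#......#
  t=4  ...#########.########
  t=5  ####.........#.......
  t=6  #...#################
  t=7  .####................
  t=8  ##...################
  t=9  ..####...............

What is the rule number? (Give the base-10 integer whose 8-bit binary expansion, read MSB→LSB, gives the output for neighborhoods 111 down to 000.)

  ### -> .   bit 7 = 0  t=0,i=17
  ##. -> .   bit 6 = 0  t=0,i=2
  #.# -> .   bit 5 = 0  t=0,i=3
  #.. -> #   bit 4 = 1  t=0,i=19
  .## -> #   bit 3 = 1  t=0,i=1
  .#. -> #   bit 2 = 1  t=0,i=4
  ..# -> #   bit 1 = 1  t=0,i=0
  ... -> #   bit 0 = 1  t=0,i=20
  bits 00011111 = 31

31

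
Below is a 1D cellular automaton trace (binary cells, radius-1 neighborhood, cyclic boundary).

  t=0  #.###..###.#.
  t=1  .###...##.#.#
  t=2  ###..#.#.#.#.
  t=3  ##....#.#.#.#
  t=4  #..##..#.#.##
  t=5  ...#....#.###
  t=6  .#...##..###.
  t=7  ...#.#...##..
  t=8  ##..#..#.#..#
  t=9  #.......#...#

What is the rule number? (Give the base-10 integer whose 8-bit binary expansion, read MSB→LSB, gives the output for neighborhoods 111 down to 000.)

  ###|#  b7=1 t=0,i=3
  ##.|.  b6=0 t=0,i=4
  #.#|#  b5=1 t=0,i=1
  #..|.  b4=0 t=0,i=5
  .##|#  b3=1 t=0,i=2
  .#.|.  b2=0 t=0,i=0
  ..#|.  b1=0 t=0,i=6
  ...|#  b0=1 t=1,i=5
  bits 10101001 = 169

169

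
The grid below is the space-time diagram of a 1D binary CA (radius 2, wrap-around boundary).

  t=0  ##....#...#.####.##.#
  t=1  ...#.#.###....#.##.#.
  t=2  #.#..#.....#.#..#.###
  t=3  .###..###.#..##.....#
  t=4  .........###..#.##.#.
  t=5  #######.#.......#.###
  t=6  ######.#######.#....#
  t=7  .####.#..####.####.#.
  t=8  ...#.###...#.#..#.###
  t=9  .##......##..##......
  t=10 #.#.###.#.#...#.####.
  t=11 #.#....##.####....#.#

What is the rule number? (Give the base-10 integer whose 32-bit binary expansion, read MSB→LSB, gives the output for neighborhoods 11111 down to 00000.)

3430093581

  ##### -> #   bit 31 = 1  t=5,i=0
  ####. -> #   bit 30 = 1  t=0,i=14
  ###.# -> .   bit 29 = 0  t=0,i=15
  ###.. -> .   bit 28 = 0  t=0,i=1
  ##.## -> #   bit 27 = 1  t=0,i=16
  ##.#. -> #   bit 26 = 1  t=1,i=18
  ##..# -> .   bit 25 = 0  t=3,i=4
  ##... -> .   bit 24 = 0  t=0,i=2
  #.### -> .   bit 23 = 0  t=0,i=12
  #.##. -> #   bit 22 = 1  t=0,i=17
  #.#.# -> #   bit 21 = 1  t=1,i=5
  #.#.. -> #   bit 20 = 1  t=1,i=19
  #..## -> .   bit 19 = 0  t=3,i=5
  #..#. -> .   bit 18 = 0  t=2,i=4
  #...# -> #   bit 17 = 1  t=0,i=8
  #.... -> #   bit 16 = 1  t=0,i=3
  .#### -> .   bit 15 = 0  t=0,i=13
  .###. -> .   bit 14 = 0  t=0,i=0
  .##.# -> .   bit 13 = 0  t=0,i=18
  .##.. -> #   bit 12 = 1  t=3,i=14
  .#.## -> .   bit 11 = 0  t=0,i=11
  .#.#. -> .   bit 10 = 0  t=1,i=4
  .#..# -> #   bit 9 = 1  t=2,i=3
  .#... -> #   bit 8 = 1  t=0,i=7
  ..### -> .   bit 7 = 0  t=3,i=6
  ..##. -> .   bit 6 = 0  t=3,i=13
  ..#.# -> .   bit 5 = 0  t=0,i=10
  ..#.. -> .   bit 4 = 0  t=0,i=6
  ...## -> #   bit 3 = 1  t=4,i=8
  ...#. -> #   bit 2 = 1  t=0,i=5
  ....# -> .   bit 1 = 0  t=0,i=4
  ..... -> #   bit 0 = 1  t=2,i=8
  bits 11001100011100110001001100001101 = 3430093581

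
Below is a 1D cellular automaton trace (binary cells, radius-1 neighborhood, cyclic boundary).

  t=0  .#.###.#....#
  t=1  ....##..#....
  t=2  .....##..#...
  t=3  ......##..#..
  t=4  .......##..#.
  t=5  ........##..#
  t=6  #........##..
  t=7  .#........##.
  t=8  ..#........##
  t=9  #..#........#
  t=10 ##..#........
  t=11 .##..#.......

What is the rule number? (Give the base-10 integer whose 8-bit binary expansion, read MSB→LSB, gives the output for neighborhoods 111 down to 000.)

208

  [7] ### => #  t=0,i=4
  [6] ##. => #  t=0,i=5
  [5] #.# => .  t=0,i=0
  [4] #.. => #  t=0,i=8
  [3] .## => .  t=0,i=3
  [2] .#. => .  t=0,i=1
  [1] ..# => .  t=0,i=11
  [0] ... => .  t=0,i=9
  bits 11010000 = 208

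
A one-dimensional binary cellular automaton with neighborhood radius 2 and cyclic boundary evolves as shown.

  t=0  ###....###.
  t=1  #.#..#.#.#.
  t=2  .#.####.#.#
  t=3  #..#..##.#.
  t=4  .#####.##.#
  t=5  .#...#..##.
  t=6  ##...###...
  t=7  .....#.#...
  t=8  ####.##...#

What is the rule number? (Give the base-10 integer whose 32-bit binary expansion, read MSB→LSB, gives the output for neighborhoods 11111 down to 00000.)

  nb #####: next=.  (t=4,i=3, bit31=0)
  nb ####.: next=.  (t=2,i=5, bit30=0)
  nb ###.#: next=#  (t=0,i=9, bit29=1)
  nb ###..: next=#  (t=0,i=2, bit28=1)
  nb ##.##: next=.  (t=0,i=10, bit27=0)
  nb ##.#.: next=#  (t=2,i=7, bit26=1)
  nb ##..#: next=.  (t=5,i=10, bit25=0)
  nb ##...: next=.  (t=0,i=3, bit24=0)
  nb #.###: next=#  (t=0,i=0, bit23=1)
  nb #.##.: next=.  (t=4,i=7, bit22=0)
  nb #.#.#: next=.  (t=1,i=0, bit21=0)
  nb #.#..: next=.  (t=1,i=2, bit20=0)
  nb #..##: next=#  (t=3,i=5, bit19=1)
  nb #..#.: next=#  (t=1,i=4, bit18=1)
  nb #...#: next=.  (t=5,i=3, bit17=0)
  nb #....: next=.  (t=0,i=4, bit16=0)
  nb .####: next=.  (t=2,i=4, bit15=0)
  nb .###.: next=.  (t=0,i=1, bit14=0)
  nb .##.#: next=#  (t=3,i=7, bit13=1)
  nb .##..: next=.  (t=5,i=9, bit12=0)
  nb .#.##: next=.  (t=2,i=2, bit11=0)
  nb .#.#.: next=#  (t=1,i=1, bit10=1)
  nb .#..#: next=#  (t=1,i=3, bit9=1)
  nb .#...: next=.  (t=5,i=2, bit8=0)
  nb ..###: next=#  (t=0,i=7, bit7=1)
  nb ..##.: next=.  (t=3,i=6, bit6=0)
  nb ..#.#: next=#  (t=1,i=5, bit5=1)
  nb ..#..: next=#  (t=3,i=3, bit4=1)
  nb ...##: next=.  (t=0,i=6, bit3=0)
  nb ...#.: next=.  (t=5,i=4, bit2=0)
  nb ....#: next=#  (t=0,i=5, bit1=1)
  nb .....: next=#  (t=7,i=0, bit0=1)
  bits 00110100100011000010011010110011 = 881600179

881600179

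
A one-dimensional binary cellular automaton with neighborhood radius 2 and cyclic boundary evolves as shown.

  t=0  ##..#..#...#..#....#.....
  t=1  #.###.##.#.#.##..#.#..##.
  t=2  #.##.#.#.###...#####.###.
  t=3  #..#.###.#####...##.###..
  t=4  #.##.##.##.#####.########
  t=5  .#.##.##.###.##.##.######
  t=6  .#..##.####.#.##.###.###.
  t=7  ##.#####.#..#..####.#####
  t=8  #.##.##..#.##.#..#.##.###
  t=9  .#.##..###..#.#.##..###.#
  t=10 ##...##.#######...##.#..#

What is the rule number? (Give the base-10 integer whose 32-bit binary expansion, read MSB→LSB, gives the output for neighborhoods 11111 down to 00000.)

3686687859

  #####|#  b31=1 t=2,i=17
  ####.|#  b30=1 t=2,i=18
  ###.#|.  b29=0 t=1,i=4
  ###..|#  b28=1 t=2,i=11
  ##.##|#  b27=1 t=1,i=5
  ##.#.|.  b26=0 t=1,i=8
  ##..#|#  b25=1 t=0,i=2
  ##...|#  b24=1 t=2,i=12
  #.###|#  b23=1 t=1,i=2
  #.##.|.  b22=0 t=1,i=6
  #.#.#|#  b21=1 t=1,i=0
  #.#..|#  b20=1 t=1,i=19
  #..##|#  b19=1 t=1,i=21
  #..#.|#  b18=1 t=0,i=3
  #...#|#  b17=1 t=0,i=9
  #....|.  b16=0 t=0,i=16
  .####|.  b15=0 t=2,i=16
  .###.|#  b14=1 t=1,i=3
  .##.#|#  b13=1 t=1,i=7
  .##..|.  b12=0 t=0,i=1
  .#.##|.  b11=0 t=1,i=1
  .#.#.|#  b10=1 t=1,i=10
  .#..#|.  b9=0 t=0,i=5
  .#...|.  b8=0 t=0,i=8
  ..###|.  b7=0 t=2,i=15
  ..##.|#  b6=1 t=0,i=0
  ..#.#|#  b5=1 t=1,i=17
  ..#..|#  b4=1 t=0,i=4
  ...##|.  b3=0 t=0,i=24
  ...#.|.  b2=0 t=0,i=10
  ....#|#  b1=1 t=0,i=17
  .....|#  b0=1 t=0,i=22
  bits 11011011101111100110010001110011 = 3686687859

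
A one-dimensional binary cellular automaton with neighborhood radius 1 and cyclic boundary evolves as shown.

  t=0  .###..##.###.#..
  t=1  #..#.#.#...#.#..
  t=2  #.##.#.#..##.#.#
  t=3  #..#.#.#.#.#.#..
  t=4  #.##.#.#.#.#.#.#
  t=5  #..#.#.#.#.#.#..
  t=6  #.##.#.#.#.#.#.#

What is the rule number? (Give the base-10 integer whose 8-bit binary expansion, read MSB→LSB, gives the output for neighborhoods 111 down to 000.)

70

  ###|.  b7=0 t=0,i=2
  ##.|#  b6=1 t=0,i=3
  #.#|.  b5=0 t=0,i=8
  #..|.  b4=0 t=0,i=4
  .##|.  b3=0 t=0,i=1
  .#.|#  b2=1 t=0,i=13
  ..#|#  b1=1 t=0,i=0
  ...|.  b0=0 t=0,i=15
  bits 01000110 = 70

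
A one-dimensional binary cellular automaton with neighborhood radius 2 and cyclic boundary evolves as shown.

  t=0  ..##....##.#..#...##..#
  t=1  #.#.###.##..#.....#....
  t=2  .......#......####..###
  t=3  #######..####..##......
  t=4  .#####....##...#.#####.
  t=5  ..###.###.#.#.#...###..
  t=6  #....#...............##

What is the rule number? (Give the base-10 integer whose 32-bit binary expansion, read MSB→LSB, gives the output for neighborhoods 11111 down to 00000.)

3372327495

  [31] ##### => #  t=3,i=2
  [30] ####. => #  t=2,i=16
  [29] ###.# => .  t=1,i=6
  [28] ###.. => .  t=2,i=17
  [27] ##.## => #  t=1,i=7
  [26] ##.#. => .  t=0,i=10
  [25] ##..# => .  t=0,i=20
  [24] ##... => #  t=0,i=4
  [23] #.### => .  t=1,i=4
  [22] #.##. => .  t=1,i=8
  [21] #.#.# => .  t=1,i=2
  [20] #.#.. => .  t=0,i=11
  [19] #..## => .  t=0,i=1
  [18] #..#. => .  t=0,i=13
  [17] #...# => .  t=0,i=16
  [16] #.... => #  t=0,i=5
  [15] .#### => #  t=2,i=15
  [14] .###. => .  t=1,i=5
  [13] .##.# => #  t=0,i=9
  [12] .##.. => .  t=0,i=3
  [11] .#.## => .  t=1,i=3
  [10] .#.#. => .  t=1,i=1
  [9] .#..# => #  t=0,i=0
  [8] .#... => .  t=0,i=15
  [7] ..### => .  t=2,i=14
  [6] ..##. => #  t=0,i=2
  [5] ..#.# => .  t=1,i=0
  [4] ..#.. => .  t=0,i=14
  [3] ...## => .  t=0,i=7
  [2] ...#. => #  t=1,i=17
  [1] ....# => #  t=0,i=6
  [0] ..... => #  t=1,i=15
  bits 11001001000000011010001001000111 = 3372327495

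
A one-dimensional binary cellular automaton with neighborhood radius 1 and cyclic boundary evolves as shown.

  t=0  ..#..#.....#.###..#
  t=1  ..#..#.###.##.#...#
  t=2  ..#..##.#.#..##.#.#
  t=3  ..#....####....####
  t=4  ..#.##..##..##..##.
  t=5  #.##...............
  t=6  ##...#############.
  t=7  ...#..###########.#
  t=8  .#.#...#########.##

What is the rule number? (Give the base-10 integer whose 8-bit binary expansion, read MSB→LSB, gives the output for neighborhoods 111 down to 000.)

165

  ###|#  b7=1 t=0,i=14
  ##.|.  b6=0 t=0,i=15
  #.#|#  b5=1 t=0,i=12
  #..|.  b4=0 t=0,i=0
  .##|.  b3=0 t=0,i=13
  .#.|#  b2=1 t=0,i=2
  ..#|.  b1=0 t=0,i=1
  ...|#  b0=1 t=0,i=7
  bits 10100101 = 165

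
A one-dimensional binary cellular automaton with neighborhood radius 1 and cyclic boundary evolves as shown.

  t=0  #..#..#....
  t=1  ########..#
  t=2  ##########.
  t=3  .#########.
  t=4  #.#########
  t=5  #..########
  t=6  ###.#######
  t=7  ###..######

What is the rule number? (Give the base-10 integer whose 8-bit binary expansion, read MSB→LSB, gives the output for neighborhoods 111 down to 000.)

  nb ###: next=#  (t=1,i=0, bit7=1)
  nb ##.: next=#  (t=1,i=7, bit6=1)
  nb #.#: next=.  (t=2,i=10, bit5=0)
  nb #..: next=#  (t=0,i=1, bit4=1)
  nb .##: next=.  (t=1,i=10, bit3=0)
  nb .#.: next=#  (t=0,i=0, bit2=1)
  nb ..#: next=#  (t=0,i=2, bit1=1)
  nb ...: next=.  (t=0,i=8, bit0=0)
  bits 11010110 = 214

214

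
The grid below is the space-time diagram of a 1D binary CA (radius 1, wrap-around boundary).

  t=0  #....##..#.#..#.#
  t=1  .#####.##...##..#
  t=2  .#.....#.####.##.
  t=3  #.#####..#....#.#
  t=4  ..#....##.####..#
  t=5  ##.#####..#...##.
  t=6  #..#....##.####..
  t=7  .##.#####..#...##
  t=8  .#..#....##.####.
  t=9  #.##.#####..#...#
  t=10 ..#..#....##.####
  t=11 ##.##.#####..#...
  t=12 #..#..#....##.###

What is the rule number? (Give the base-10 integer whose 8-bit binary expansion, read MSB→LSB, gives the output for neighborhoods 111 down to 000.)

  [7] ### => .  t=1,i=2
  [6] ##. => .  t=0,i=0
  [5] #.# => .  t=0,i=10
  [4] #.. => #  t=0,i=1
  [3] .## => #  t=0,i=5
  [2] .#. => .  t=0,i=9
  [1] ..# => #  t=0,i=4
  [0] ... => #  t=0,i=2
  bits 00011011 = 27

27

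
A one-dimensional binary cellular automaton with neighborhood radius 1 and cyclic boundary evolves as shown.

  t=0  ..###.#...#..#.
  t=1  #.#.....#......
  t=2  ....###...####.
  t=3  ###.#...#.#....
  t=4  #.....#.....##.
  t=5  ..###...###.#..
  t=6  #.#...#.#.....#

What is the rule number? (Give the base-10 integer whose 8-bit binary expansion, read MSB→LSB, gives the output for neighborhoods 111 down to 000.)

  nb ###: next=.  (t=0,i=3, bit7=0)
  nb ##.: next=.  (t=0,i=4, bit6=0)
  nb #.#: next=.  (t=0,i=5, bit5=0)
  nb #..: next=.  (t=0,i=7, bit4=0)
  nb .##: next=#  (t=0,i=2, bit3=1)
  nb .#.: next=.  (t=0,i=6, bit2=0)
  nb ..#: next=.  (t=0,i=1, bit1=0)
  nb ...: next=#  (t=0,i=0, bit0=1)
  bits 00001001 = 9

9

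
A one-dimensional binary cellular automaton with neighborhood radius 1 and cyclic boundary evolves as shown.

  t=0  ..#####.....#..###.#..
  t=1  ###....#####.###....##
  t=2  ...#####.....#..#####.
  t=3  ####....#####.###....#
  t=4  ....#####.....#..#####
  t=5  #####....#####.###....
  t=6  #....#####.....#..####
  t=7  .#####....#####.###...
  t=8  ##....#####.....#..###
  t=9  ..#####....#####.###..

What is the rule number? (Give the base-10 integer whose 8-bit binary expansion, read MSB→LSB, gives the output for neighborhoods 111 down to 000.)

  [7] ### => .  t=0,i=3
  [6] ##. => .  t=0,i=6
  [5] #.# => .  t=0,i=18
  [4] #.. => #  t=0,i=7
  [3] .## => #  t=0,i=2
  [2] .#. => .  t=0,i=12
  [1] ..# => #  t=0,i=1
  [0] ... => #  t=0,i=0
  bits 00011011 = 27

27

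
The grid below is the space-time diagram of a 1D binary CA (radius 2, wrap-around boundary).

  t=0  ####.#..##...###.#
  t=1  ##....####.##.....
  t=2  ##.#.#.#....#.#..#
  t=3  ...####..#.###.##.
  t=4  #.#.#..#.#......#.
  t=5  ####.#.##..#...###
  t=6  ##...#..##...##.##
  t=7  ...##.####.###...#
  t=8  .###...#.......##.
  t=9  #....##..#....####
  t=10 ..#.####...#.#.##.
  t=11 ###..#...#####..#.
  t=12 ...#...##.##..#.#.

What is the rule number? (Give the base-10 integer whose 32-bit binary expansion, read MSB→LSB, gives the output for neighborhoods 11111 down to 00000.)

  nb #####: next=#  (t=0,i=1, bit31=1)
  nb ####.: next=.  (t=0,i=2, bit30=0)
  nb ###.#: next=.  (t=0,i=3, bit29=0)
  nb ###..: next=.  (t=3,i=6, bit28=0)
  nb ##.##: next=.  (t=0,i=16, bit27=0)
  nb ##.#.: next=.  (t=0,i=4, bit26=0)
  nb ##..#: next=#  (t=3,i=7, bit25=1)
  nb ##...: next=.  (t=0,i=10, bit24=0)
  nb #.###: next=.  (t=0,i=17, bit23=0)
  nb #.##.: next=.  (t=1,i=11, bit22=0)
  nb #.#.#: next=#  (t=2,i=3, bit21=1)
  nb #.#..: next=.  (t=0,i=5, bit20=0)
  nb #..##: next=#  (t=0,i=7, bit19=1)
  nb #..#.: next=.  (t=3,i=8, bit18=0)
  nb #...#: next=#  (t=0,i=11, bit17=1)
  nb #....: next=#  (t=1,i=3, bit16=1)
  nb .####: next=#  (t=0,i=0, bit15=1)
  nb .###.: next=.  (t=0,i=14, bit14=0)
  nb .##.#: next=.  (t=6,i=14, bit13=0)
  nb .##..: next=#  (t=0,i=9, bit12=1)
  nb .#.##: next=.  (t=3,i=10, bit11=0)
  nb .#.#.: next=#  (t=2,i=4, bit10=1)
  nb .#..#: next=#  (t=0,i=6, bit9=1)
  nb .#...: next=.  (t=2,i=8, bit8=0)
  nb ..###: next=.  (t=0,i=13, bit7=0)
  nb ..##.: next=#  (t=0,i=8, bit6=1)
  nb ..#.#: next=#  (t=2,i=12, bit5=1)
  nb ..#..: next=.  (t=5,i=11, bit4=0)
  nb ...##: next=#  (t=0,i=12, bit3=1)
  nb ...#.: next=#  (t=2,i=11, bit2=1)
  nb ....#: next=.  (t=1,i=4, bit1=0)
  nb .....: next=.  (t=1,i=15, bit0=0)
  bits 10000010001010111001011001101100 = 2183894636

2183894636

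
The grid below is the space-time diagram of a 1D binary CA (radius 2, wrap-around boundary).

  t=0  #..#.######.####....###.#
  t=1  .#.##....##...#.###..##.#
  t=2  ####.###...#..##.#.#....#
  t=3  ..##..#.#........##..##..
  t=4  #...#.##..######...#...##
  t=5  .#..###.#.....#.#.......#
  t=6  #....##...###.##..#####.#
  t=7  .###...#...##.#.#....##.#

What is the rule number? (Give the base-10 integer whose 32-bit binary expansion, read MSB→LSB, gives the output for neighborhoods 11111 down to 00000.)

  #####|.  b31=0 t=0,i=7
  ####.|#  b30=1 t=0,i=9
  ###.#|#  b29=1 t=0,i=10
  ###..|.  b28=0 t=0,i=15
  ##.##|.  b27=0 t=0,i=11
  ##.#.|.  b26=0 t=1,i=23
  ##..#|#  b25=1 t=0,i=1
  ##...|#  b24=1 t=0,i=16
  #.###|.  b23=0 t=0,i=5
  #.##.|#  b22=1 t=0,i=24
  #.#.#|#  b21=1 t=1,i=1
  #.#..|.  b20=0 t=2,i=19
  #..##|.  b19=0 t=1,i=20
  #..#.|.  b18=0 t=0,i=2
  #...#|.  b17=0 t=1,i=12
  #....|#  b16=1 t=0,i=17
  .####|.  b15=0 t=0,i=6
  .###.|#  b14=1 t=0,i=21
  .##.#|.  b13=0 t=1,i=22
  .##..|.  b12=0 t=0,i=0
  .#.##|#  b11=1 t=0,i=4
  .#.#.|#  b10=1 t=1,i=0
  .#..#|.  b9=0 t=2,i=12
  .#...|.  b8=0 t=2,i=20
  ..###|.  b7=0 t=0,i=20
  ..##.|.  b6=0 t=1,i=9
  ..#.#|#  b5=1 t=0,i=3
  ..#..|.  b4=0 t=2,i=11
  ...##|.  b3=0 t=0,i=19
  ...#.|.  b2=0 t=1,i=13
  ....#|#  b1=1 t=0,i=18
  .....|#  b0=1 t=3,i=11
  bits 01100011011000010100110000100011 = 1667320867

1667320867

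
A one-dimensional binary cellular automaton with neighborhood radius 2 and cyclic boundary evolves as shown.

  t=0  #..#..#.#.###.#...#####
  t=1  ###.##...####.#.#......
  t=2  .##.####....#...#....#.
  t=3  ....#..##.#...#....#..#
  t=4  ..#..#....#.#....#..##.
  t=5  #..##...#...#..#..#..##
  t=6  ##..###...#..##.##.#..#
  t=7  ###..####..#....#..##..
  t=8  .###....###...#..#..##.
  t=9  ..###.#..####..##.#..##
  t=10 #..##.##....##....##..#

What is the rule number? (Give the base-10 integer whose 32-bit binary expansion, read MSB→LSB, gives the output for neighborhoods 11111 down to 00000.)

869685762

  [31] ##### => .  t=0,i=20
  [30] ####. => .  t=0,i=22
  [29] ###.# => #  t=0,i=12
  [28] ###.. => #  t=0,i=0
  [27] ##.## => .  t=1,i=3
  [26] ##.#. => .  t=0,i=13
  [25] ##..# => #  t=0,i=1
  [24] ##... => #  t=1,i=6
  [23] #.### => #  t=0,i=10
  [22] #.##. => #  t=1,i=4
  [21] #.#.# => .  t=0,i=8
  [20] #.#.. => #  t=0,i=14
  [19] #..## => .  t=2,i=0
  [18] #..#. => #  t=0,i=2
  [17] #...# => #  t=0,i=16
  [16] #.... => .  t=1,i=18
  [15] .#### => .  t=0,i=19
  [14] .###. => #  t=0,i=11
  [13] .##.# => .  t=2,i=2
  [12] .##.. => #  t=1,i=5
  [11] .#.## => #  t=0,i=9
  [10] .#.#. => .  t=0,i=7
  [9] .#..# => #  t=0,i=4
  [8] .#... => .  t=0,i=15
  [7] ..### => .  t=0,i=18
  [6] ..##. => .  t=2,i=1
  [5] ..#.# => .  t=0,i=6
  [4] ..#.. => .  t=0,i=3
  [3] ...## => .  t=0,i=17
  [2] ...#. => .  t=2,i=11
  [1] ....# => #  t=1,i=21
  [0] ..... => .  t=1,i=19
  bits 00110011110101100101101000000010 = 869685762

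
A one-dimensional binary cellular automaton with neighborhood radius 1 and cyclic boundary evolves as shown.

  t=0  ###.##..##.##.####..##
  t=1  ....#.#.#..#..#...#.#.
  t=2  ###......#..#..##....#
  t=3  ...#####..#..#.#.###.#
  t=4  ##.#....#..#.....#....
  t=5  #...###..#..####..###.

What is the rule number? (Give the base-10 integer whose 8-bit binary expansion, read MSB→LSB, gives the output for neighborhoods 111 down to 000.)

25

  nb ###: next=.  (t=0,i=0, bit7=0)
  nb ##.: next=.  (t=0,i=2, bit6=0)
  nb #.#: next=.  (t=0,i=3, bit5=0)
  nb #..: next=#  (t=0,i=6, bit4=1)
  nb .##: next=#  (t=0,i=4, bit3=1)
  nb .#.: next=.  (t=1,i=4, bit2=0)
  nb ..#: next=.  (t=0,i=7, bit1=0)
  nb ...: next=#  (t=1,i=0, bit0=1)
  bits 00011001 = 25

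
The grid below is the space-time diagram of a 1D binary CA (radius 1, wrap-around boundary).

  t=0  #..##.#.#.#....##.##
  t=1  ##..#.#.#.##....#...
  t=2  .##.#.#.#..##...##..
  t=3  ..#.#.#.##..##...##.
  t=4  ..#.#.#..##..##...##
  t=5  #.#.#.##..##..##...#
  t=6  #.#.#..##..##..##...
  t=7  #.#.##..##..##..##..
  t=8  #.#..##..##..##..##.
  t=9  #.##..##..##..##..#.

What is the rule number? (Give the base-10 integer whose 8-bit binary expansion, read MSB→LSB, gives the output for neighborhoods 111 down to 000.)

  ### -> .   bit 7 = 0  t=0,i=19
  ##. -> #   bit 6 = 1  t=0,i=0
  #.# -> .   bit 5 = 0  t=0,i=5
  #.. -> #   bit 4 = 1  t=0,i=1
  .## -> .   bit 3 = 0  t=0,i=3
  .#. -> #   bit 2 = 1  t=0,i=6
  ..# -> .   bit 1 = 0  t=0,i=2
  ... -> .   bit 0 = 0  t=0,i=12
  bits 01010100 = 84

84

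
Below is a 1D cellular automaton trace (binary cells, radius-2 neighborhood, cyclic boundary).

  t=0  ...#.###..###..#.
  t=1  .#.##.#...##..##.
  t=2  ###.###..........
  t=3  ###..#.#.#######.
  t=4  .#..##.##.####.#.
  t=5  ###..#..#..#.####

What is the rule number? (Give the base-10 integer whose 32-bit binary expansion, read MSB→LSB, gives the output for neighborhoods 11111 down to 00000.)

2771708595

  #####|#  b31=1 t=3,i=11
  ####.|.  b30=0 t=3,i=14
  ###.#|#  b29=1 t=2,i=2
  ###..|.  b28=0 t=0,i=7
  ##.##|.  b27=0 t=2,i=3
  ##.#.|#  b26=1 t=1,i=5
  ##..#|.  b25=0 t=0,i=8
  ##...|#  b24=1 t=2,i=7
  #.###|.  b23=0 t=0,i=5
  #.##.|.  b22=0 t=1,i=3
  #.#.#|#  b21=1 t=3,i=7
  #.#..|#  b20=1 t=1,i=6
  #..##|.  b19=0 t=0,i=9
  #..#.|#  b18=1 t=0,i=14
  #...#|.  b17=0 t=1,i=8
  #....|.  b16=0 t=0,i=0
  .####|#  b15=1 t=3,i=10
  .###.|#  b14=1 t=0,i=6
  .##.#|#  b13=1 t=1,i=4
  .##..|.  b12=0 t=1,i=11
  .#.##|#  b11=1 t=0,i=4
  .#.#.|.  b10=0 t=3,i=6
  .#..#|#  b9=1 t=4,i=2
  .#...|.  b8=0 t=0,i=16
  ..###|#  b7=1 t=0,i=10
  ..##.|.  b6=0 t=1,i=10
  ..#.#|#  b5=1 t=0,i=3
  ..#..|#  b4=1 t=0,i=15
  ...##|.  b3=0 t=1,i=9
  ...#.|.  b2=0 t=0,i=2
  ....#|#  b1=1 t=0,i=1
  .....|#  b0=1 t=2,i=9
  bits 10100101001101001110101010110011 = 2771708595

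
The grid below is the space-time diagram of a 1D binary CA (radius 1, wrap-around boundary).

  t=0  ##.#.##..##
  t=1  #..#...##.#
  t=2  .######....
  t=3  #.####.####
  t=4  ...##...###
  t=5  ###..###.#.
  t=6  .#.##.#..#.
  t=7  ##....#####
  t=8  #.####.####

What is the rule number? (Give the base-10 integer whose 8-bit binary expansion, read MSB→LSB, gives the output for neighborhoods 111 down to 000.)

  ### -> #   bit 7 = 1  t=0,i=0
  ##. -> .   bit 6 = 0  t=0,i=1
  #.# -> .   bit 5 = 0  t=0,i=2
  #.. -> #   bit 4 = 1  t=0,i=7
  .## -> .   bit 3 = 0  t=0,i=5
  .#. -> #   bit 2 = 1  t=0,i=3
  ..# -> #   bit 1 = 1  t=0,i=8
  ... -> #   bit 0 = 1  t=1,i=5
  bits 10010111 = 151

151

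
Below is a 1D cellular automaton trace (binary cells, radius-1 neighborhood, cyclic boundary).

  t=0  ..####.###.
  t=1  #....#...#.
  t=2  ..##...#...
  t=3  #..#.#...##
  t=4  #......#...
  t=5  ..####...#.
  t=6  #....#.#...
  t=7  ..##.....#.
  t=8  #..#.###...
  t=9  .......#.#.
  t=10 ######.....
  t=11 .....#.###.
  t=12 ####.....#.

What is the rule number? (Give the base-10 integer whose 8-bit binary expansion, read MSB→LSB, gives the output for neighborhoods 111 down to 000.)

  nb ###: next=.  (t=0,i=3, bit7=0)
  nb ##.: next=#  (t=0,i=5, bit6=1)
  nb #.#: next=.  (t=0,i=6, bit5=0)
  nb #..: next=.  (t=0,i=10, bit4=0)
  nb .##: next=.  (t=0,i=2, bit3=0)
  nb .#.: next=.  (t=1,i=0, bit2=0)
  nb ..#: next=.  (t=0,i=1, bit1=0)
  nb ...: next=#  (t=0,i=0, bit0=1)
  bits 01000001 = 65

65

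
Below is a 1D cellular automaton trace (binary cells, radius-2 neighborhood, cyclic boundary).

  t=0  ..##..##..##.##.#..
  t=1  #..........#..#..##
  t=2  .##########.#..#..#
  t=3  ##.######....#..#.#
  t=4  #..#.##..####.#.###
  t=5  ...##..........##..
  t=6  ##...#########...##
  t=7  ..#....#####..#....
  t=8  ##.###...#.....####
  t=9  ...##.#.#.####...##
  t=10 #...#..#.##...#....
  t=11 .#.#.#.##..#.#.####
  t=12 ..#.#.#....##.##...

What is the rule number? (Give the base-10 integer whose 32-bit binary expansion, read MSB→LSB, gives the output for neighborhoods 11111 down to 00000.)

2172743463

  [31] ##### => #  t=2,i=3
  [30] ####. => .  t=2,i=9
  [29] ###.# => .  t=2,i=10
  [28] ###.. => .  t=1,i=0
  [27] ##.## => .  t=0,i=12
  [26] ##.#. => .  t=0,i=15
  [25] ##..# => .  t=0,i=4
  [24] ##... => #  t=1,i=1
  [23] #.### => #  t=2,i=1
  [22] #.##. => .  t=0,i=13
  [21] #.#.# => .  t=4,i=14
  [20] #.#.. => .  t=0,i=16
  [19] #..## => .  t=0,i=5
  [18] #..#. => .  t=1,i=13
  [17] #...# => .  t=6,i=3
  [16] #.... => #  t=0,i=18
  [15] .#### => .  t=2,i=2
  [14] .###. => #  t=1,i=18
  [13] .##.# => #  t=0,i=11
  [12] .##.. => .  t=0,i=3
  [11] .#.## => #  t=2,i=0
  [10] .#.#. => #  t=9,i=7
  [9] .#..# => #  t=1,i=12
  [8] .#... => #  t=0,i=17
  [7] ..### => .  t=1,i=17
  [6] ..##. => .  t=0,i=2
  [5] ..#.# => #  t=2,i=18
  [4] ..#.. => .  t=1,i=11
  [3] ...## => .  t=0,i=1
  [2] ...#. => #  t=1,i=10
  [1] ....# => #  t=0,i=0
  [0] ..... => #  t=1,i=3
  bits 10000001100000010110111100100111 = 2172743463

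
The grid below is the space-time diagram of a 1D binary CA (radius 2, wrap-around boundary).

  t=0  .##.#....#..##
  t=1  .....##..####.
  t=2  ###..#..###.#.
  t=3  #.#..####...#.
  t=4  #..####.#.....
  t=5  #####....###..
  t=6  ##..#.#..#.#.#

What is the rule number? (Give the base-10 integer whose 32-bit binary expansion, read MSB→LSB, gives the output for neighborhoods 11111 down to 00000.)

  ##### -> .   bit 31 = 0  t=5,i=2
  ####. -> .   bit 30 = 0  t=1,i=11
  ###.# -> .   bit 29 = 0  t=2,i=10
  ###.. -> #   bit 28 = 1  t=1,i=12
  ##.## -> .   bit 27 = 0  t=0,i=0
  ##.#. -> .   bit 26 = 0  t=0,i=3
  ##..# -> .   bit 25 = 0  t=1,i=7
  ##... -> .   bit 24 = 0  t=1,i=13
  #.### -> #   bit 23 = 1  t=2,i=0
  #.##. -> .   bit 22 = 0  t=0,i=1
  #.#.# -> #   bit 21 = 1  t=2,i=12
  #.#.. -> .   bit 20 = 0  t=0,i=4
  #..## -> #   bit 19 = 1  t=0,i=11
  #..#. -> .   bit 18 = 0  t=2,i=4
  #...# -> .   bit 17 = 0  t=3,i=10
  #.... -> #   bit 16 = 1  t=0,i=6
  .#### -> #   bit 15 = 1  t=1,i=10
  .###. -> .   bit 14 = 0  t=2,i=1
  .##.# -> .   bit 13 = 0  t=0,i=2
  .##.. -> .   bit 12 = 0  t=1,i=6
  .#.## -> .   bit 11 = 0  t=2,i=13
  .#.#. -> .   bit 10 = 0  t=3,i=1
  .#..# -> #   bit 9 = 1  t=0,i=10
  .#... -> #   bit 8 = 1  t=0,i=5
  ..### -> #   bit 7 = 1  t=1,i=9
  ..##. -> #   bit 6 = 1  t=0,i=12
  ..#.# -> .   bit 5 = 0  t=3,i=12
  ..#.. -> #   bit 4 = 1  t=0,i=9
  ...## -> .   bit 3 = 0  t=1,i=4
  ...#. -> .   bit 2 = 0  t=0,i=8
  ....# -> .   bit 1 = 0  t=0,i=7
  ..... -> #   bit 0 = 1  t=1,i=1
  bits 00010000101010011000001111010001 = 279544785

279544785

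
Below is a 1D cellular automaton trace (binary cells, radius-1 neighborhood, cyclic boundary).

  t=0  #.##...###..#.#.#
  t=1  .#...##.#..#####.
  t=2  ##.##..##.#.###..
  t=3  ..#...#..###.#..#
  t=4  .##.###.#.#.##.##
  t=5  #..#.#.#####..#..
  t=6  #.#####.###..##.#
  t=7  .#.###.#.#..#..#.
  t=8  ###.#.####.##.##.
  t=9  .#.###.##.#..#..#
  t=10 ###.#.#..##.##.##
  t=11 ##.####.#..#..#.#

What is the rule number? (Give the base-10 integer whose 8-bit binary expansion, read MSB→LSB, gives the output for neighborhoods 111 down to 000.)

  ### -> #   bit 7 = 1  t=0,i=8
  ##. -> .   bit 6 = 0  t=0,i=0
  #.# -> #   bit 5 = 1  t=0,i=1
  #.. -> .   bit 4 = 0  t=0,i=4
  .## -> .   bit 3 = 0  t=0,i=2
  .#. -> #   bit 2 = 1  t=0,i=12
  ..# -> #   bit 1 = 1  t=0,i=6
  ... -> #   bit 0 = 1  t=0,i=5
  bits 10100111 = 167

167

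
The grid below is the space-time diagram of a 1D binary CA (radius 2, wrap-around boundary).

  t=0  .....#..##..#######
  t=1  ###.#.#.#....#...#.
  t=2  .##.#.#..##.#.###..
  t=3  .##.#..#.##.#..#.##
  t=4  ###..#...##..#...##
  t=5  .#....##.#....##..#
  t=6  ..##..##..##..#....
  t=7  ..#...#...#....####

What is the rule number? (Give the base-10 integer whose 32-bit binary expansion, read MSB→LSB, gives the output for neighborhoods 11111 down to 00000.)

  nb #####: next=.  (t=0,i=14, bit31=0)
  nb ####.: next=#  (t=0,i=17, bit30=1)
  nb ###.#: next=#  (t=1,i=2, bit29=1)
  nb ###..: next=.  (t=0,i=18, bit28=0)
  nb ##.##: next=#  (t=3,i=0, bit27=1)
  nb ##.#.: next=.  (t=1,i=3, bit26=0)
  nb ##..#: next=.  (t=0,i=10, bit25=0)
  nb ##...: next=#  (t=0,i=0, bit24=1)
  nb #.###: next=.  (t=1,i=0, bit23=0)
  nb #.##.: next=#  (t=3,i=1, bit22=1)
  nb #.#.#: next=#  (t=1,i=4, bit21=1)
  nb #.#..: next=.  (t=1,i=8, bit20=0)
  nb #..##: next=.  (t=0,i=7, bit19=0)
  nb #..#.: next=.  (t=3,i=6, bit18=0)
  nb #...#: next=#  (t=1,i=15, bit17=1)
  nb #....: next=#  (t=0,i=1, bit16=1)
  nb .####: next=#  (t=0,i=13, bit15=1)
  nb .###.: next=#  (t=1,i=1, bit14=1)
  nb .##.#: next=#  (t=2,i=2, bit13=1)
  nb .##..: next=.  (t=0,i=9, bit12=0)
  nb .#.##: next=.  (t=1,i=18, bit11=0)
  nb .#.#.: next=.  (t=1,i=5, bit10=0)
  nb .#..#: next=#  (t=0,i=6, bit9=1)
  nb .#...: next=#  (t=1,i=9, bit8=1)
  nb ..###: next=.  (t=0,i=12, bit7=0)
  nb ..##.: next=#  (t=0,i=8, bit6=1)
  nb ..#.#: next=.  (t=1,i=17, bit5=0)
  nb ..#..: next=.  (t=0,i=5, bit4=0)
  nb ...##: next=.  (t=2,i=0, bit3=0)
  nb ...#.: next=#  (t=0,i=4, bit2=1)
  nb ....#: next=.  (t=0,i=3, bit1=0)
  nb .....: next=#  (t=0,i=2, bit0=1)
  bits 01101001011000111110001101000101 = 1768153925

1768153925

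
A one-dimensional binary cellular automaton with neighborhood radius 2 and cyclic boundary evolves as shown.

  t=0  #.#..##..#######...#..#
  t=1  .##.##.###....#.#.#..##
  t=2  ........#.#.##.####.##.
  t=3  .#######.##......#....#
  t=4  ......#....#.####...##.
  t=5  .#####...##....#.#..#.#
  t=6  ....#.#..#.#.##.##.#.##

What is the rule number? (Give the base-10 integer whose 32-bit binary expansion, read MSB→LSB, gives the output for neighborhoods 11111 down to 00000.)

  nb #####: next=.  (t=0,i=11, bit31=0)
  nb ####.: next=#  (t=0,i=14, bit30=1)
  nb ###.#: next=.  (t=2,i=18, bit29=0)
  nb ###..: next=.  (t=0,i=15, bit28=0)
  nb ##.##: next=.  (t=1,i=0, bit27=0)
  nb ##.#.: next=#  (t=0,i=1, bit26=1)
  nb ##..#: next=#  (t=0,i=7, bit25=1)
  nb ##...: next=#  (t=0,i=16, bit24=1)
  nb #.###: next=.  (t=1,i=7, bit23=0)
  nb #.##.: next=.  (t=1,i=1, bit22=0)
  nb #.#.#: next=#  (t=1,i=16, bit21=1)
  nb #.#..: next=#  (t=0,i=2, bit20=1)
  nb #..##: next=#  (t=0,i=4, bit19=1)
  nb #..#.: next=#  (t=5,i=19, bit18=1)
  nb #...#: next=.  (t=0,i=17, bit17=0)
  nb #....: next=.  (t=1,i=11, bit16=0)
  nb .####: next=.  (t=0,i=10, bit15=0)
  nb .###.: next=#  (t=1,i=8, bit14=1)
  nb .##.#: next=.  (t=0,i=0, bit13=0)
  nb .##..: next=.  (t=0,i=6, bit12=0)
  nb .#.##: next=.  (t=2,i=11, bit11=0)
  nb .#.#.: next=#  (t=1,i=15, bit10=1)
  nb .#..#: next=.  (t=0,i=3, bit9=0)
  nb .#...: next=.  (t=3,i=18, bit8=0)
  nb ..###: next=#  (t=0,i=9, bit7=1)
  nb ..##.: next=#  (t=0,i=5, bit6=1)
  nb ..#.#: next=.  (t=1,i=14, bit5=0)
  nb ..#..: next=.  (t=0,i=19, bit4=0)
  nb ...##: next=.  (t=4,i=19, bit3=0)
  nb ...#.: next=#  (t=0,i=18, bit2=1)
  nb ....#: next=#  (t=1,i=12, bit1=1)
  nb .....: next=#  (t=2,i=1, bit0=1)
  bits 01000111001111000100010011000111 = 1195132103

1195132103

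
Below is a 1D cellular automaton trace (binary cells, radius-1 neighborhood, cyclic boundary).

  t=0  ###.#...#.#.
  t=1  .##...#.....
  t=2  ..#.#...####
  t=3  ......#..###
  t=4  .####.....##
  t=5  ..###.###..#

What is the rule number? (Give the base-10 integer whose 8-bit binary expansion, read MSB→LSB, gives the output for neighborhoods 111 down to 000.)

193

  ###|#  b7=1 t=0,i=1
  ##.|#  b6=1 t=0,i=2
  #.#|.  b5=0 t=0,i=3
  #..|.  b4=0 t=0,i=5
  .##|.  b3=0 t=0,i=0
  .#.|.  b2=0 t=0,i=4
  ..#|.  b1=0 t=0,i=7
  ...|#  b0=1 t=0,i=6
  bits 11000001 = 193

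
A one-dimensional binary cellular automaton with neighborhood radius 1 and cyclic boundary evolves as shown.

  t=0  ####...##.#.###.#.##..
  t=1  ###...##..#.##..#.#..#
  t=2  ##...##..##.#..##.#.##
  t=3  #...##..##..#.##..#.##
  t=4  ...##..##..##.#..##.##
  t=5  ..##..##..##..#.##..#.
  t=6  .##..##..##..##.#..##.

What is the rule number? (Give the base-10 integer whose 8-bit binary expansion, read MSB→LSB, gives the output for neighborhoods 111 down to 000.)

142

  [7] ### => #  t=0,i=1
  [6] ##. => .  t=0,i=3
  [5] #.# => .  t=0,i=9
  [4] #.. => .  t=0,i=4
  [3] .## => #  t=0,i=0
  [2] .#. => #  t=0,i=10
  [1] ..# => #  t=0,i=6
  [0] ... => .  t=0,i=5
  bits 10001110 = 142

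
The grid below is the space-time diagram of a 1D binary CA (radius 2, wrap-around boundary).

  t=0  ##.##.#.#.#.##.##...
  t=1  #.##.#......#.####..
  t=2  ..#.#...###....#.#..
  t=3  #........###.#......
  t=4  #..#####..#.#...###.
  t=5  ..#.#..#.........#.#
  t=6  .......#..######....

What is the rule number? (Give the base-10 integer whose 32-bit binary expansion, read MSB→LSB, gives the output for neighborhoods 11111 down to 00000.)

491311187

  #####|.  b31=0 t=4,i=5
  ####.|.  b30=0 t=1,i=16
  ###.#|.  b29=0 t=3,i=11
  ###..|#  b28=1 t=1,i=17
  ##.##|#  b27=1 t=0,i=2
  ##.#.|#  b26=1 t=0,i=5
  ##..#|.  b25=0 t=1,i=18
  ##...|#  b24=1 t=0,i=17
  #.###|.  b23=0 t=1,i=14
  #.##.|#  b22=1 t=0,i=3
  #.#.#|.  b21=0 t=0,i=6
  #.#..|.  b20=0 t=1,i=5
  #..##|#  b19=1 t=4,i=2
  #..#.|.  b18=0 t=1,i=19
  #...#|.  b17=0 t=0,i=18
  #....|.  b16=0 t=1,i=7
  .####|#  b15=1 t=1,i=15
  .###.|#  b14=1 t=2,i=9
  .##.#|.  b13=0 t=0,i=1
  .##..|#  b12=1 t=0,i=16
  .#.##|.  b11=0 t=0,i=11
  .#.#.|.  b10=0 t=0,i=7
  .#..#|.  b9=0 t=4,i=1
  .#...|.  b8=0 t=1,i=6
  ..###|.  b7=0 t=2,i=8
  ..##.|#  b6=1 t=0,i=0
  ..#.#|.  b5=0 t=1,i=0
  ..#..|#  b4=1 t=3,i=0
  ...##|.  b3=0 t=0,i=19
  ...#.|.  b2=0 t=1,i=11
  ....#|#  b1=1 t=1,i=10
  .....|#  b0=1 t=1,i=8
  bits 00011101010010001101000001010011 = 491311187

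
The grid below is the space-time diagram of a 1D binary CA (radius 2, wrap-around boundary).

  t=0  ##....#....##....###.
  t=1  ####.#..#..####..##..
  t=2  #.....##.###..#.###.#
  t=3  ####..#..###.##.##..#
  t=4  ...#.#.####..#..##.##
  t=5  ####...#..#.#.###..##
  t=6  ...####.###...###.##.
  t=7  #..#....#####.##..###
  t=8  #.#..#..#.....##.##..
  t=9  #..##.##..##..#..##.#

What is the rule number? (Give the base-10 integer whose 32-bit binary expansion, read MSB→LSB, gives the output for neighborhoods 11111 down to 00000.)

  [31] ##### => .  t=3,i=1
  [30] ####. => .  t=1,i=2
  [29] ###.# => .  t=0,i=19
  [28] ###.. => #  t=1,i=14
  [27] ##.## => .  t=0,i=20
  [26] ##.#. => .  t=1,i=4
  [25] ##..# => .  t=1,i=15
  [24] ##... => #  t=0,i=2
  [23] #.### => #  t=2,i=9
  [22] #.##. => #  t=0,i=0
  [21] #.#.# => .  t=4,i=5
  [20] #.#.. => .  t=1,i=5
  [19] #..## => #  t=1,i=10
  [18] #..#. => #  t=1,i=7
  [17] #...# => #  t=4,i=1
  [16] #.... => #  t=0,i=3
  [15] .#### => .  t=1,i=1
  [14] .###. => #  t=0,i=18
  [13] .##.# => .  t=2,i=7
  [12] .##.. => #  t=0,i=1
  [11] .#.## => .  t=2,i=15
  [10] .#.#. => .  t=4,i=4
  [9] .#..# => #  t=1,i=6
  [8] .#... => .  t=0,i=7
  [7] ..### => #  t=0,i=17
  [6] ..##. => #  t=0,i=11
  [5] ..#.# => #  t=2,i=14
  [4] ..#.. => .  t=0,i=6
  [3] ...## => .  t=0,i=10
  [2] ...#. => #  t=0,i=5
  [1] ....# => .  t=0,i=4
  [0] ..... => #  t=2,i=3
  bits 00010001110011110101001011100101 = 298799845

298799845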